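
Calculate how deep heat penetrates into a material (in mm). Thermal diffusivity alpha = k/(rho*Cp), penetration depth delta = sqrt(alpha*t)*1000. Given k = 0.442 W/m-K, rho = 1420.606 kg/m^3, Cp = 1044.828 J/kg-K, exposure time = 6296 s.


alpha = 0.442 / (1420.606 * 1044.828) = 2.9779e-07 m^2/s
alpha * t = 0.0018749
delta = sqrt(0.0018749) * 1000 = 43.300 mm

43.300 mm


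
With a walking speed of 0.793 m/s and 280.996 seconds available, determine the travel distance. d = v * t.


d = 0.793 * 280.996 = 222.83 m

222.83 m


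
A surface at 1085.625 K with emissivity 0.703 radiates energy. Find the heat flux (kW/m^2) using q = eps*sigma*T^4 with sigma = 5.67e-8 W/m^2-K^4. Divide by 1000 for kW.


T^4 = 1.3891e+12
q = 0.703 * 5.67e-8 * 1.3891e+12 / 1000 = 55.368 kW/m^2

55.368 kW/m^2


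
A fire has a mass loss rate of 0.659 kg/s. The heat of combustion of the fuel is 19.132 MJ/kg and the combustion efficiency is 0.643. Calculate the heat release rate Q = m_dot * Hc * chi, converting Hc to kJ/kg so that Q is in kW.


Hc = 19.132 MJ/kg = 19.132 * 1000 kJ/kg = 19132 kJ/kg
Q = 0.659 kg/s * 19132 kJ/kg * 0.643 = 8106.9 kW

8106.9 kW


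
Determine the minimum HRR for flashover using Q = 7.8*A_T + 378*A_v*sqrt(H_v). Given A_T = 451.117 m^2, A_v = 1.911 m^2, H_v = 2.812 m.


7.8*A_T = 3518.7
sqrt(H_v) = 1.6769
378*A_v*sqrt(H_v) = 1211.3
Q = 3518.7 + 1211.3 = 4730.0 kW

4730.0 kW


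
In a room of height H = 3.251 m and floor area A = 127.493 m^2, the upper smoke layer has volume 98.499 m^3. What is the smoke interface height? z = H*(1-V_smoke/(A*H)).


V/(A*H) = 0.23764
1 - 0.23764 = 0.76236
z = 3.251 * 0.76236 = 2.4784 m

2.4784 m


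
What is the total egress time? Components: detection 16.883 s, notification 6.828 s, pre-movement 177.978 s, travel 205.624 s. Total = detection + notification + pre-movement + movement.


Total = 16.883 + 6.828 + 177.978 + 205.624 = 407.313 s

407.313 s


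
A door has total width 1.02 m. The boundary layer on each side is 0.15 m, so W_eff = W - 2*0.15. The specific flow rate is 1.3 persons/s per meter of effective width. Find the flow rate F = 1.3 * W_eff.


W_eff = 1.02 - 0.30 = 0.72 m
F = 1.3 * 0.72 = 0.936 persons/s

0.936 persons/s


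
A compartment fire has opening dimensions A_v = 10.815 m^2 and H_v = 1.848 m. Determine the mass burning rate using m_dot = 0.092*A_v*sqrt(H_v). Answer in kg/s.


sqrt(H_v) = 1.3594
m_dot = 0.092 * 10.815 * 1.3594 = 1.3526 kg/s

1.3526 kg/s


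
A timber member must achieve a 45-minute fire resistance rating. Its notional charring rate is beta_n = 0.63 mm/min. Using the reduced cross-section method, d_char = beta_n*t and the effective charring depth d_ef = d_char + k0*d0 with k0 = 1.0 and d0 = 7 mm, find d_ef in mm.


d_char = 0.63 * 45 = 28.35 mm
d_ef = 28.35 + 1.0*7 = 35.35 mm

35.35 mm


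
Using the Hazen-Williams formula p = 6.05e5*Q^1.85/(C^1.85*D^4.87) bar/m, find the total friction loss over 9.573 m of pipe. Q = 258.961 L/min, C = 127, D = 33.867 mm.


Q^1.85 = 29140
C^1.85 = 7799.0
D^4.87 = 2.8185e+07
p/m = 0.080203 bar/m
p_total = 0.080203 * 9.573 = 0.76778 bar

0.76778 bar


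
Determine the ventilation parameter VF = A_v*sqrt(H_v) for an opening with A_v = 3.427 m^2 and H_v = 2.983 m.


sqrt(H_v) = 1.7271
VF = 3.427 * 1.7271 = 5.9189 m^(5/2)

5.9189 m^(5/2)


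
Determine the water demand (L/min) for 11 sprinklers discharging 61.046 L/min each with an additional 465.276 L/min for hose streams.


Sprinkler demand = 11 * 61.046 = 671.506 L/min
Total = 671.506 + 465.276 = 1136.782 L/min

1136.782 L/min


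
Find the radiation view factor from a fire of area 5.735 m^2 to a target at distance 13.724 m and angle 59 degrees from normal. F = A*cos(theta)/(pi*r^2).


cos(59 deg) = 0.51504
pi*r^2 = 591.71
F = 5.735 * 0.51504 / 591.71 = 0.0049918

0.0049918


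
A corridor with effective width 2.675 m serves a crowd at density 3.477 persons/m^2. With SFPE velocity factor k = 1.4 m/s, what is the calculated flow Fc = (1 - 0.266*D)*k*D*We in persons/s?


1 - 0.266*D = 1 - 0.266*3.477 = 0.075118
Fs = 0.075118 * 1.4 * 3.477 = 0.36566 persons/(s*m)
Fc = 0.36566 * 2.675 = 0.97814 persons/s

0.97814 persons/s


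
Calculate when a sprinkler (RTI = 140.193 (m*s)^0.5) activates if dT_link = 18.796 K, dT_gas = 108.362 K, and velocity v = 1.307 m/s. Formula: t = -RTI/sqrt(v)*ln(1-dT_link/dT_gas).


dT_link/dT_gas = 0.17346
ln(1 - 0.17346) = -0.19050
t = -140.193 / sqrt(1.307) * -0.19050 = 23.361 s

23.361 s


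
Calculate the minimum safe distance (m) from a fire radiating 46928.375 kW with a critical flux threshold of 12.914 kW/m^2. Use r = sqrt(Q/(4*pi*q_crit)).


4*pi*q_crit = 162.28
Q/(4*pi*q_crit) = 289.18
r = sqrt(289.18) = 17.005 m

17.005 m


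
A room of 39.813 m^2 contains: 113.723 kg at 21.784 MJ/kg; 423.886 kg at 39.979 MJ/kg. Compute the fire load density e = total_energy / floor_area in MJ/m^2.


Total energy = 113.723*21.784 + 423.886*39.979
= 2477.342 + 16946.54
= 19423.88 MJ
e = 19423.88 / 39.813 = 487.88 MJ/m^2

487.88 MJ/m^2


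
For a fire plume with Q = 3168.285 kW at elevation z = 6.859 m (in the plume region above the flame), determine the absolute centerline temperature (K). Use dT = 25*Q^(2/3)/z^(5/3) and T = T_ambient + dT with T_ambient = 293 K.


Q^(2/3) = 215.72
z^(5/3) = 24.761
dT = 25 * 215.72 / 24.761 = 217.80 K
T = 293 + 217.80 = 510.80 K

510.80 K


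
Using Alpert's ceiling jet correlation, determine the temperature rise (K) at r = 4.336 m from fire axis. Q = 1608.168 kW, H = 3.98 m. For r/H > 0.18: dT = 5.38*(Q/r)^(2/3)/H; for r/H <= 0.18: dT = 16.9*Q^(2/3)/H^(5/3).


r/H = 4.336 / 3.98 = 1.0894
r/H > 0.18, so dT = 5.38*(Q/r)^(2/3)/H
Q/r = 370.89
(Q/r)^(2/3) = 51.621
dT = 5.38 * 51.621 / 3.98 = 69.779 K

69.779 K


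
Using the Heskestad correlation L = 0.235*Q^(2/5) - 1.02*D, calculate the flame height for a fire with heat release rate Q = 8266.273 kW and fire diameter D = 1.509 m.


Q^(2/5) = 36.891
0.235 * Q^(2/5) = 8.6695
1.02 * D = 1.5392
L = 7.1303 m

7.1303 m


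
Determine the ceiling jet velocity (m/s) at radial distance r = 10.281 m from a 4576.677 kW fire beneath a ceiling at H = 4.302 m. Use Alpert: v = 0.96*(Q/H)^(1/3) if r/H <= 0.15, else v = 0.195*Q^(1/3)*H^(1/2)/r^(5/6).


r/H = 10.281 / 4.302 = 2.3898
r/H > 0.15, so v = 0.195*Q^(1/3)*H^(1/2)/r^(5/6)
Q^(1/3) = 16.603
H^(1/2) = 2.0741
r^(5/6) = 6.9721
v = 0.195 * 16.603 * 2.0741 / 6.9721 = 0.96314 m/s

0.96314 m/s


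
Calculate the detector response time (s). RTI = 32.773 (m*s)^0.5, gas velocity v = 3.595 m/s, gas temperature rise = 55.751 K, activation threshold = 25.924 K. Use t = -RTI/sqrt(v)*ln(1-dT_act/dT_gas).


dT_act/dT_gas = 0.46500
ln(1 - 0.46500) = -0.62548
t = -32.773 / sqrt(3.595) * -0.62548 = 10.811 s

10.811 s


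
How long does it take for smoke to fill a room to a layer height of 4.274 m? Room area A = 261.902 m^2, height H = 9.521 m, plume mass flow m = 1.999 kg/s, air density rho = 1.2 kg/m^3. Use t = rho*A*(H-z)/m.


H - z = 5.247 m
t = 1.2 * 261.902 * 5.247 / 1.999 = 824.93 s

824.93 s


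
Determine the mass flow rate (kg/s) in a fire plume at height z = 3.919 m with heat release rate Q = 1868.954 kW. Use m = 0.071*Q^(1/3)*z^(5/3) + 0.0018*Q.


Q^(1/3) = 12.318
z^(5/3) = 9.7415
First term = 0.071 * 12.318 * 9.7415 = 8.5196
Second term = 0.0018 * 1868.954 = 3.3641
m = 11.884 kg/s

11.884 kg/s


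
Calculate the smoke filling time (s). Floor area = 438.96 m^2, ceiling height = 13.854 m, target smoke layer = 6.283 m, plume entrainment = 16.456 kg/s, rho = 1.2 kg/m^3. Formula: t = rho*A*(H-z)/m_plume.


H - z = 7.571 m
t = 1.2 * 438.96 * 7.571 / 16.456 = 242.35 s

242.35 s


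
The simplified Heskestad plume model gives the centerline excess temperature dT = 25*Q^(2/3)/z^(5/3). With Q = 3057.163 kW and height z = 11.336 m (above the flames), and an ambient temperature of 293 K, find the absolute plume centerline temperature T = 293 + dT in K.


Q^(2/3) = 210.64
z^(5/3) = 57.205
dT = 25 * 210.64 / 57.205 = 92.056 K
T = 293 + 92.056 = 385.06 K

385.06 K


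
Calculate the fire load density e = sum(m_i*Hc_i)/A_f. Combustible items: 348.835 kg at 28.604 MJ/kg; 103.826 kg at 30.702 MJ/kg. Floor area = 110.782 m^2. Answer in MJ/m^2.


Total energy = 348.835*28.604 + 103.826*30.702
= 9978.076 + 3187.666
= 13165.74 MJ
e = 13165.74 / 110.782 = 118.84 MJ/m^2

118.84 MJ/m^2


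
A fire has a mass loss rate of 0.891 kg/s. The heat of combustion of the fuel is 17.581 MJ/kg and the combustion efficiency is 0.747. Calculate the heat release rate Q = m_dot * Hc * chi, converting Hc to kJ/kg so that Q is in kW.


Hc = 17.581 MJ/kg = 17.581 * 1000 kJ/kg = 17581 kJ/kg
Q = 0.891 kg/s * 17581 kJ/kg * 0.747 = 11702 kW

11702 kW


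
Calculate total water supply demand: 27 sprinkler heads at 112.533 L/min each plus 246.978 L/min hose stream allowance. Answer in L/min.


Sprinkler demand = 27 * 112.533 = 3038.391 L/min
Total = 3038.391 + 246.978 = 3285.369 L/min

3285.369 L/min


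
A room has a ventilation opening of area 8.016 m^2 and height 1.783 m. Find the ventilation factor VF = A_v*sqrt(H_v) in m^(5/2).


sqrt(H_v) = 1.3353
VF = 8.016 * 1.3353 = 10.704 m^(5/2)

10.704 m^(5/2)


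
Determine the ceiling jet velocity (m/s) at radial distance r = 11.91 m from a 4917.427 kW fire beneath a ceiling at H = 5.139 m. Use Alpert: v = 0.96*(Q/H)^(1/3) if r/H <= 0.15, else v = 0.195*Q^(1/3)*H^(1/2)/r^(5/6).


r/H = 11.91 / 5.139 = 2.3176
r/H > 0.15, so v = 0.195*Q^(1/3)*H^(1/2)/r^(5/6)
Q^(1/3) = 17.005
H^(1/2) = 2.2669
r^(5/6) = 7.8812
v = 0.195 * 17.005 * 2.2669 / 7.8812 = 0.95381 m/s

0.95381 m/s


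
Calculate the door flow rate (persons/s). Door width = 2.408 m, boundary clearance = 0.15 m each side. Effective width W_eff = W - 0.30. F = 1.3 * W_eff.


W_eff = 2.408 - 0.30 = 2.108 m
F = 1.3 * 2.108 = 2.7404 persons/s

2.7404 persons/s


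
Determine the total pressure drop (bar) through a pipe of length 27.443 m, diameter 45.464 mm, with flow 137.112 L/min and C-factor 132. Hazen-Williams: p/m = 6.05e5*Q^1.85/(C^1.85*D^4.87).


Q^1.85 = 8986.5
C^1.85 = 8376.5
D^4.87 = 1.1826e+08
p/m = 0.0054883 bar/m
p_total = 0.0054883 * 27.443 = 0.15062 bar

0.15062 bar


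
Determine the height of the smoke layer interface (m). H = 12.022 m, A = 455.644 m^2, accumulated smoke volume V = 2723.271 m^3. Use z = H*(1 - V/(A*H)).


V/(A*H) = 0.49715
1 - 0.49715 = 0.50285
z = 12.022 * 0.50285 = 6.0452 m

6.0452 m


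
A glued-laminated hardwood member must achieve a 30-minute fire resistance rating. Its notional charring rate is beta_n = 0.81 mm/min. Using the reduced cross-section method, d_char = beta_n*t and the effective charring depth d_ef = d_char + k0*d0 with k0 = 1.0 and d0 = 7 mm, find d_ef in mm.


d_char = 0.81 * 30 = 24.3 mm
d_ef = 24.3 + 1.0*7 = 31.3 mm

31.3 mm


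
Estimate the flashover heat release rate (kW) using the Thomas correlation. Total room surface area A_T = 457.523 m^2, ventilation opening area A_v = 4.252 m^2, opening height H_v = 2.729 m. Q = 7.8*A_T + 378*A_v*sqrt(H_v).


7.8*A_T = 3568.7
sqrt(H_v) = 1.6520
378*A_v*sqrt(H_v) = 2655.1
Q = 3568.7 + 2655.1 = 6223.8 kW

6223.8 kW


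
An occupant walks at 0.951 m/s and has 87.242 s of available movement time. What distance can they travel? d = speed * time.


d = 0.951 * 87.242 = 82.967 m

82.967 m


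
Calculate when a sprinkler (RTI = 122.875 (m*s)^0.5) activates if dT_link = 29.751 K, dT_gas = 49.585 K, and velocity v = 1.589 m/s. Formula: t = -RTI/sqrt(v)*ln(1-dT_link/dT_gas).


dT_link/dT_gas = 0.6
ln(1 - 0.6) = -0.91629
t = -122.875 / sqrt(1.589) * -0.91629 = 89.317 s

89.317 s


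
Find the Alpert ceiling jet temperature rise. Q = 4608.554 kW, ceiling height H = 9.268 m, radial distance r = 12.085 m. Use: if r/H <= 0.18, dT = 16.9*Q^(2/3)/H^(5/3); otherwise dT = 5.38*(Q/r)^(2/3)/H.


r/H = 12.085 / 9.268 = 1.3039
r/H > 0.18, so dT = 5.38*(Q/r)^(2/3)/H
Q/r = 381.34
(Q/r)^(2/3) = 52.587
dT = 5.38 * 52.587 / 9.268 = 30.526 K

30.526 K


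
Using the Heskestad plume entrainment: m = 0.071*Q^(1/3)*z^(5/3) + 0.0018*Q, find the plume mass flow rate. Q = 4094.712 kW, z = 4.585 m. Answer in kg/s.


Q^(1/3) = 15.998
z^(5/3) = 12.654
First term = 0.071 * 15.998 * 12.654 = 14.374
Second term = 0.0018 * 4094.712 = 7.3705
m = 21.744 kg/s

21.744 kg/s


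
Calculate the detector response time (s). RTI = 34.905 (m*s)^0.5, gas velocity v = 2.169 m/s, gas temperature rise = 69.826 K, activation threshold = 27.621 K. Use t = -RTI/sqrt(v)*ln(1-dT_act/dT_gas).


dT_act/dT_gas = 0.39557
ln(1 - 0.39557) = -0.50347
t = -34.905 / sqrt(2.169) * -0.50347 = 11.932 s

11.932 s


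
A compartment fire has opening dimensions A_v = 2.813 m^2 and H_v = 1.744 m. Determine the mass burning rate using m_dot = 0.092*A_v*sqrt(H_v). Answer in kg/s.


sqrt(H_v) = 1.3206
m_dot = 0.092 * 2.813 * 1.3206 = 0.34177 kg/s

0.34177 kg/s


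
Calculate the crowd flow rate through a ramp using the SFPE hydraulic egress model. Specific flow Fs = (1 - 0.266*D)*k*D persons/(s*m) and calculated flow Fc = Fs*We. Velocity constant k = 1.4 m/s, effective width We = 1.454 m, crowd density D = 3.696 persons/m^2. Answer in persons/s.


1 - 0.266*D = 1 - 0.266*3.696 = 0.016864
Fs = 0.016864 * 1.4 * 3.696 = 0.087261 persons/(s*m)
Fc = 0.087261 * 1.454 = 0.12688 persons/s

0.12688 persons/s


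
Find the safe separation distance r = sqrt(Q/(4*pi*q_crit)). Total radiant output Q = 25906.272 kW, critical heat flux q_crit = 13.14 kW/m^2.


4*pi*q_crit = 165.12
Q/(4*pi*q_crit) = 156.89
r = sqrt(156.89) = 12.526 m

12.526 m


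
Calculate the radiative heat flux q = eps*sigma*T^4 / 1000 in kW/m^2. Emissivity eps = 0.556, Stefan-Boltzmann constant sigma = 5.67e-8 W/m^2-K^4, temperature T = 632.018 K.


T^4 = 1.5956e+11
q = 0.556 * 5.67e-8 * 1.5956e+11 / 1000 = 5.0301 kW/m^2

5.0301 kW/m^2


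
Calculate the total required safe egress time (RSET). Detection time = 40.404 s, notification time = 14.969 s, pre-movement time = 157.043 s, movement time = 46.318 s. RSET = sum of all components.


Total = 40.404 + 14.969 + 157.043 + 46.318 = 258.734 s

258.734 s


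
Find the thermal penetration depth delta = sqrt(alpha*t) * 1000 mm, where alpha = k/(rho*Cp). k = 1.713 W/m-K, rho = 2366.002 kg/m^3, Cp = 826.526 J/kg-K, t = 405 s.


alpha = 1.713 / (2366.002 * 826.526) = 8.7596e-07 m^2/s
alpha * t = 0.00035476
delta = sqrt(0.00035476) * 1000 = 18.835 mm

18.835 mm


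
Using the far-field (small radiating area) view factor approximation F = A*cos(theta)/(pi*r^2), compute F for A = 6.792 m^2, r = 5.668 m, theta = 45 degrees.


cos(45 deg) = 0.70711
pi*r^2 = 100.93
F = 6.792 * 0.70711 / 100.93 = 0.047585

0.047585


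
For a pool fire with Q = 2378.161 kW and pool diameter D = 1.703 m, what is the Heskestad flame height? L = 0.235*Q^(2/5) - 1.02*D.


Q^(2/5) = 22.413
0.235 * Q^(2/5) = 5.2670
1.02 * D = 1.7371
L = 3.5300 m

3.5300 m


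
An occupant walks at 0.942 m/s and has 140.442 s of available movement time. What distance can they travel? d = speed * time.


d = 0.942 * 140.442 = 132.30 m

132.30 m


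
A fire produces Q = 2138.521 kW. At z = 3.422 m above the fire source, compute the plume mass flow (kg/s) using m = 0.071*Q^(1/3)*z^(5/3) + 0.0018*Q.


Q^(1/3) = 12.884
z^(5/3) = 7.7708
First term = 0.071 * 12.884 * 7.7708 = 7.1083
Second term = 0.0018 * 2138.521 = 3.8493
m = 10.958 kg/s

10.958 kg/s


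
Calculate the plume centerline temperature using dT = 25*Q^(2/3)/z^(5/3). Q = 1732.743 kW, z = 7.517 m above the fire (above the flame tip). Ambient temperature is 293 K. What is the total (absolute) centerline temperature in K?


Q^(2/3) = 144.26
z^(5/3) = 28.845
dT = 25 * 144.26 / 28.845 = 125.03 K
T = 293 + 125.03 = 418.03 K

418.03 K


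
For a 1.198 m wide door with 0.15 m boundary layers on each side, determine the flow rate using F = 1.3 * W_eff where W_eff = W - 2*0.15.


W_eff = 1.198 - 0.30 = 0.898 m
F = 1.3 * 0.898 = 1.1674 persons/s

1.1674 persons/s


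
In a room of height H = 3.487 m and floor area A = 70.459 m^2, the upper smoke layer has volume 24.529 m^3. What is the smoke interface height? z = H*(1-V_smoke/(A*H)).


V/(A*H) = 0.099837
1 - 0.099837 = 0.90016
z = 3.487 * 0.90016 = 3.1389 m

3.1389 m


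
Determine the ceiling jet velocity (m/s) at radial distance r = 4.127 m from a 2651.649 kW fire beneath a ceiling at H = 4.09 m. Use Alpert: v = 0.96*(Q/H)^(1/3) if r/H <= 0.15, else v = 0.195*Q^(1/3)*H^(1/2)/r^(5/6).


r/H = 4.127 / 4.09 = 1.0090
r/H > 0.15, so v = 0.195*Q^(1/3)*H^(1/2)/r^(5/6)
Q^(1/3) = 13.841
H^(1/2) = 2.0224
r^(5/6) = 3.2586
v = 0.195 * 13.841 * 2.0224 / 3.2586 = 1.6751 m/s

1.6751 m/s


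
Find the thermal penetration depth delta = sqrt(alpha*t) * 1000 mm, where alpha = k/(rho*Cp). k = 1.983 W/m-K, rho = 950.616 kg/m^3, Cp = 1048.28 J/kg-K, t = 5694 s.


alpha = 1.983 / (950.616 * 1048.28) = 1.9899e-06 m^2/s
alpha * t = 0.011331
delta = sqrt(0.011331) * 1000 = 106.45 mm

106.45 mm


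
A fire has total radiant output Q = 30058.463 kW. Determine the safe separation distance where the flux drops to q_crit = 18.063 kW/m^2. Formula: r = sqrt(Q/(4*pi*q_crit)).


4*pi*q_crit = 226.99
Q/(4*pi*q_crit) = 132.42
r = sqrt(132.42) = 11.508 m

11.508 m


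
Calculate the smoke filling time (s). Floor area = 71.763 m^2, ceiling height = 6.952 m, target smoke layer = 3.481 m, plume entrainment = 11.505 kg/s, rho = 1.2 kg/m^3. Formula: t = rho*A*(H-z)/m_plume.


H - z = 3.471 m
t = 1.2 * 71.763 * 3.471 / 11.505 = 25.981 s

25.981 s


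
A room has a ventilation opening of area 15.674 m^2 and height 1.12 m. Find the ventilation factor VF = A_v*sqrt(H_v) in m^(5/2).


sqrt(H_v) = 1.0583
VF = 15.674 * 1.0583 = 16.588 m^(5/2)

16.588 m^(5/2)


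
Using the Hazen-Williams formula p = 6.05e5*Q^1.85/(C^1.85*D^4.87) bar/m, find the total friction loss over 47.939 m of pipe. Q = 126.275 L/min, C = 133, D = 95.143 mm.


Q^1.85 = 7716.8
C^1.85 = 8494.3
D^4.87 = 4.3122e+09
p/m = 0.00012746 bar/m
p_total = 0.00012746 * 47.939 = 0.0061103 bar

0.0061103 bar


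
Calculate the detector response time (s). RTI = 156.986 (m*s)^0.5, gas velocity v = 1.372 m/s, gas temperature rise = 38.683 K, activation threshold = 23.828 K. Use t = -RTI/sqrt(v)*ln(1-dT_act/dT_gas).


dT_act/dT_gas = 0.61598
ln(1 - 0.61598) = -0.95706
t = -156.986 / sqrt(1.372) * -0.95706 = 128.27 s

128.27 s


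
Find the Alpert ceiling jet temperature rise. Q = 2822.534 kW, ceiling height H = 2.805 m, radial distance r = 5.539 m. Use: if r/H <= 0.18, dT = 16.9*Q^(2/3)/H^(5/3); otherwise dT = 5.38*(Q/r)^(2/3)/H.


r/H = 5.539 / 2.805 = 1.9747
r/H > 0.18, so dT = 5.38*(Q/r)^(2/3)/H
Q/r = 509.57
(Q/r)^(2/3) = 63.798
dT = 5.38 * 63.798 / 2.805 = 122.36 K

122.36 K


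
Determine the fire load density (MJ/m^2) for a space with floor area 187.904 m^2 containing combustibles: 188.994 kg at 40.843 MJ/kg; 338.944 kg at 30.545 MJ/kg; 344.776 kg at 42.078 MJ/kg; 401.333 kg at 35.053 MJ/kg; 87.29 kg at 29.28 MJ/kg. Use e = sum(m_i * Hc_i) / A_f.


Total energy = 188.994*40.843 + 338.944*30.545 + 344.776*42.078 + 401.333*35.053 + 87.29*29.28
= 7719.082 + 10353.04 + 14507.48 + 14067.93 + 2555.851
= 49203.39 MJ
e = 49203.39 / 187.904 = 261.85 MJ/m^2

261.85 MJ/m^2


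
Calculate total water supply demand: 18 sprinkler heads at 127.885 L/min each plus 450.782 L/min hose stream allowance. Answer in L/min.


Sprinkler demand = 18 * 127.885 = 2301.93 L/min
Total = 2301.93 + 450.782 = 2752.712 L/min

2752.712 L/min


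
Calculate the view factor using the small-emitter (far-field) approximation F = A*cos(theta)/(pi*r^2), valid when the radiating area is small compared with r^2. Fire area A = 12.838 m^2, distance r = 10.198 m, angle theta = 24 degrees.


cos(24 deg) = 0.91355
pi*r^2 = 326.72
F = 12.838 * 0.91355 / 326.72 = 0.035896

0.035896


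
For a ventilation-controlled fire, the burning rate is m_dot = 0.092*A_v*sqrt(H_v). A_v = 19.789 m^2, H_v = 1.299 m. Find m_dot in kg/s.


sqrt(H_v) = 1.1397
m_dot = 0.092 * 19.789 * 1.1397 = 2.0750 kg/s

2.0750 kg/s


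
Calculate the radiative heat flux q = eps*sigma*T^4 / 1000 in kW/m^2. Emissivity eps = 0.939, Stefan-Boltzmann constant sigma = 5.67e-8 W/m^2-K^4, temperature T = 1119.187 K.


T^4 = 1.5690e+12
q = 0.939 * 5.67e-8 * 1.5690e+12 / 1000 = 83.533 kW/m^2

83.533 kW/m^2


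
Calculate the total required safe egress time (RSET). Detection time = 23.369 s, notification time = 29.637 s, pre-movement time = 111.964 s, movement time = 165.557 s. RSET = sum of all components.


Total = 23.369 + 29.637 + 111.964 + 165.557 = 330.527 s

330.527 s


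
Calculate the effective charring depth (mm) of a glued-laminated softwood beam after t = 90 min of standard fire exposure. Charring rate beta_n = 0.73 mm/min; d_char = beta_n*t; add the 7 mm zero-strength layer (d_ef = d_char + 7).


d_char = 0.73 * 90 = 65.7 mm
d_ef = 65.7 + 1.0*7 = 72.7 mm

72.7 mm


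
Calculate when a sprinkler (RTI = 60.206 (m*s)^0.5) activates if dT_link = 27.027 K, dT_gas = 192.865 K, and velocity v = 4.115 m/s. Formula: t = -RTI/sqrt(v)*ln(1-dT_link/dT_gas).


dT_link/dT_gas = 0.14013
ln(1 - 0.14013) = -0.15098
t = -60.206 / sqrt(4.115) * -0.15098 = 4.4810 s

4.4810 s


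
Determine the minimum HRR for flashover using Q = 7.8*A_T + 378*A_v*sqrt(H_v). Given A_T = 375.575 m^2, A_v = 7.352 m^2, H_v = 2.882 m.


7.8*A_T = 2929.485
sqrt(H_v) = 1.6976
378*A_v*sqrt(H_v) = 4717.9
Q = 2929.485 + 4717.9 = 7647.3 kW

7647.3 kW


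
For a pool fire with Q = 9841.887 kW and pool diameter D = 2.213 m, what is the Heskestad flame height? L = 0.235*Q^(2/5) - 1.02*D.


Q^(2/5) = 39.558
0.235 * Q^(2/5) = 9.2961
1.02 * D = 2.2573
L = 7.0388 m

7.0388 m


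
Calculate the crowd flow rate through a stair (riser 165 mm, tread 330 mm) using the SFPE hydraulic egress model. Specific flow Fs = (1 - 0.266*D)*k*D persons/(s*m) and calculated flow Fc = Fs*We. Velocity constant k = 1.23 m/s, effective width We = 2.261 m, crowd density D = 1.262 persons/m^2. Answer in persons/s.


1 - 0.266*D = 1 - 0.266*1.262 = 0.66431
Fs = 0.66431 * 1.23 * 1.262 = 1.0312 persons/(s*m)
Fc = 1.0312 * 2.261 = 2.3315 persons/s

2.3315 persons/s


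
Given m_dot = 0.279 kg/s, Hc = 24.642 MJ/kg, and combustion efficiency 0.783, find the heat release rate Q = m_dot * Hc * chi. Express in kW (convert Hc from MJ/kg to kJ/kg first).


Hc = 24.642 MJ/kg = 24.642 * 1000 kJ/kg = 24642 kJ/kg
Q = 0.279 kg/s * 24642 kJ/kg * 0.783 = 5383.2 kW

5383.2 kW


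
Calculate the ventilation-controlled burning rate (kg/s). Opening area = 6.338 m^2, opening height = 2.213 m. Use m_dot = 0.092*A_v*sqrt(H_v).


sqrt(H_v) = 1.4876
m_dot = 0.092 * 6.338 * 1.4876 = 0.86742 kg/s

0.86742 kg/s


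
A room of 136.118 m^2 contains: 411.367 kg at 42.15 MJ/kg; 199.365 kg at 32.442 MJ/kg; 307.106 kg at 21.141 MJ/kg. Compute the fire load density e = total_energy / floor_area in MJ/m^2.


Total energy = 411.367*42.15 + 199.365*32.442 + 307.106*21.141
= 17339.12 + 6467.799 + 6492.528
= 30299.45 MJ
e = 30299.45 / 136.118 = 222.60 MJ/m^2

222.60 MJ/m^2


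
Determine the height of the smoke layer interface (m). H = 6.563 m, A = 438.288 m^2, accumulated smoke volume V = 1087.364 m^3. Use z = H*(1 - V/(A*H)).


V/(A*H) = 0.37802
1 - 0.37802 = 0.62198
z = 6.563 * 0.62198 = 4.0821 m

4.0821 m


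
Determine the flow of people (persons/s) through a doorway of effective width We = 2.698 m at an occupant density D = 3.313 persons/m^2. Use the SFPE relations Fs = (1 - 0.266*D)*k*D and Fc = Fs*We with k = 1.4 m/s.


1 - 0.266*D = 1 - 0.266*3.313 = 0.11874
Fs = 0.11874 * 1.4 * 3.313 = 0.55075 persons/(s*m)
Fc = 0.55075 * 2.698 = 1.4859 persons/s

1.4859 persons/s


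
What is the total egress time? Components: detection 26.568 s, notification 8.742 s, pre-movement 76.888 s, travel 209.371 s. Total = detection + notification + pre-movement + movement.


Total = 26.568 + 8.742 + 76.888 + 209.371 = 321.569 s

321.569 s


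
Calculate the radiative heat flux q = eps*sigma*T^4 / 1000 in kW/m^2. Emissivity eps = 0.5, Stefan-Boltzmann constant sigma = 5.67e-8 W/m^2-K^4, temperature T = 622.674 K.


T^4 = 1.5033e+11
q = 0.5 * 5.67e-8 * 1.5033e+11 / 1000 = 4.2618 kW/m^2

4.2618 kW/m^2


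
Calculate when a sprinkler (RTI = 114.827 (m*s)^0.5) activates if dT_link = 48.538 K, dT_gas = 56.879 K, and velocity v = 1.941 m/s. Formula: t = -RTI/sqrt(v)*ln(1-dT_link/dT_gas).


dT_link/dT_gas = 0.85336
ln(1 - 0.85336) = -1.9197
t = -114.827 / sqrt(1.941) * -1.9197 = 158.22 s

158.22 s


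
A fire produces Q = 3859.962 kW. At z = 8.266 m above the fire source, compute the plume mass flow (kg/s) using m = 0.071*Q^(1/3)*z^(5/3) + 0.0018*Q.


Q^(1/3) = 15.687
z^(5/3) = 33.793
First term = 0.071 * 15.687 * 33.793 = 37.637
Second term = 0.0018 * 3859.962 = 6.9479
m = 44.585 kg/s

44.585 kg/s


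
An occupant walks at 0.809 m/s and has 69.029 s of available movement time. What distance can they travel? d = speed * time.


d = 0.809 * 69.029 = 55.844 m

55.844 m


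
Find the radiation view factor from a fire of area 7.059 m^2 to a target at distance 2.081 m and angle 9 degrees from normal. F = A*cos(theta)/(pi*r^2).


cos(9 deg) = 0.98769
pi*r^2 = 13.605
F = 7.059 * 0.98769 / 13.605 = 0.51247

0.51247


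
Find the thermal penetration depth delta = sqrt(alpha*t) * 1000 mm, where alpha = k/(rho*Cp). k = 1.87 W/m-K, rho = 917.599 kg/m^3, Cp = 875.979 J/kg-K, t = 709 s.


alpha = 1.87 / (917.599 * 875.979) = 2.3265e-06 m^2/s
alpha * t = 0.0016495
delta = sqrt(0.0016495) * 1000 = 40.614 mm

40.614 mm


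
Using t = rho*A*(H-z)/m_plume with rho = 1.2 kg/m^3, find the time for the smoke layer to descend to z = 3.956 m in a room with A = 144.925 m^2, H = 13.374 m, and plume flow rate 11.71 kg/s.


H - z = 9.418 m
t = 1.2 * 144.925 * 9.418 / 11.71 = 139.87 s

139.87 s


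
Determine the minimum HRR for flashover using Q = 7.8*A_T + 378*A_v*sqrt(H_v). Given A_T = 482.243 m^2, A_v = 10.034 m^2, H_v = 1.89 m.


7.8*A_T = 3761.5
sqrt(H_v) = 1.3748
378*A_v*sqrt(H_v) = 5214.3
Q = 3761.5 + 5214.3 = 8975.8 kW

8975.8 kW


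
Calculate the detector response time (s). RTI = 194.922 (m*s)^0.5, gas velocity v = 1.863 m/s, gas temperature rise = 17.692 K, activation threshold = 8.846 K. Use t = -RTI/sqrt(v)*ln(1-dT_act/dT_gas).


dT_act/dT_gas = 0.5
ln(1 - 0.5) = -0.69315
t = -194.922 / sqrt(1.863) * -0.69315 = 98.987 s

98.987 s


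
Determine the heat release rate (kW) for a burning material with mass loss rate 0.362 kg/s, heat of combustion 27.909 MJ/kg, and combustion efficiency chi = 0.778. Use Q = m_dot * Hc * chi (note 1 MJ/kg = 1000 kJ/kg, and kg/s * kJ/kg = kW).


Hc = 27.909 MJ/kg = 27.909 * 1000 kJ/kg = 27909 kJ/kg
Q = 0.362 kg/s * 27909 kJ/kg * 0.778 = 7860.2 kW

7860.2 kW


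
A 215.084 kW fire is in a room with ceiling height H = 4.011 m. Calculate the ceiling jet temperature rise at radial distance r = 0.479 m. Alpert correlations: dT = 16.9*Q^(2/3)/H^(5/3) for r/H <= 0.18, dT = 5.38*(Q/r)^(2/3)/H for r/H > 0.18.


r/H = 0.479 / 4.011 = 0.11942
r/H <= 0.18, so dT = 16.9*Q^(2/3)/H^(5/3)
Q^(2/3) = 35.898
H^(5/3) = 10.126
dT = 16.9 * 35.898 / 10.126 = 59.915 K

59.915 K


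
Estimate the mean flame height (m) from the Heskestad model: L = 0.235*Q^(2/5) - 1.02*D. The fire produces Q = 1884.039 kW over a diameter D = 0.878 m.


Q^(2/5) = 20.419
0.235 * Q^(2/5) = 4.7985
1.02 * D = 0.89556
L = 3.9029 m

3.9029 m


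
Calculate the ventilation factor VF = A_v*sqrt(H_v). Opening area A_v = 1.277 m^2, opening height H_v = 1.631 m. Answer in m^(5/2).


sqrt(H_v) = 1.2771
VF = 1.277 * 1.2771 = 1.6309 m^(5/2)

1.6309 m^(5/2)


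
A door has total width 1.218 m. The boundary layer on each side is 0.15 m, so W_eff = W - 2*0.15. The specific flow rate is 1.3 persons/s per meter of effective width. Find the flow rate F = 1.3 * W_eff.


W_eff = 1.218 - 0.30 = 0.918 m
F = 1.3 * 0.918 = 1.1934 persons/s

1.1934 persons/s


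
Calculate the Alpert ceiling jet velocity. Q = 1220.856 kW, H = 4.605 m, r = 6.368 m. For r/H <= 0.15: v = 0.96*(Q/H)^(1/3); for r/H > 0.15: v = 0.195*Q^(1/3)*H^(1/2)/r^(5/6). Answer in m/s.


r/H = 6.368 / 4.605 = 1.3828
r/H > 0.15, so v = 0.195*Q^(1/3)*H^(1/2)/r^(5/6)
Q^(1/3) = 10.688
H^(1/2) = 2.1459
r^(5/6) = 4.6774
v = 0.195 * 10.688 * 2.1459 / 4.6774 = 0.95617 m/s

0.95617 m/s


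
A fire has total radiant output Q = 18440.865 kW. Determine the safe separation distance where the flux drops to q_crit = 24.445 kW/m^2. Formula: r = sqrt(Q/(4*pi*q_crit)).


4*pi*q_crit = 307.18
Q/(4*pi*q_crit) = 60.032
r = sqrt(60.032) = 7.7480 m

7.7480 m


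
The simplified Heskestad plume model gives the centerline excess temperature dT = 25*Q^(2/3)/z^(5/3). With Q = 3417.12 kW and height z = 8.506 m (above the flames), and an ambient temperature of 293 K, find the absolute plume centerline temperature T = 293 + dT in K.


Q^(2/3) = 226.87
z^(5/3) = 35.444
dT = 25 * 226.87 / 35.444 = 160.02 K
T = 293 + 160.02 = 453.02 K

453.02 K


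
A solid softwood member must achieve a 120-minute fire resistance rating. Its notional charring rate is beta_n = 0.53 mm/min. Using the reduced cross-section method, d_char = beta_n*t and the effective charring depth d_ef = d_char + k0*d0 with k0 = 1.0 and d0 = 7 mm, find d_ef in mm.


d_char = 0.53 * 120 = 63.6 mm
d_ef = 63.6 + 1.0*7 = 70.6 mm

70.6 mm


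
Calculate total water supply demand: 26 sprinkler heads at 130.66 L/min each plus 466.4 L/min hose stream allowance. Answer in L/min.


Sprinkler demand = 26 * 130.66 = 3397.16 L/min
Total = 3397.16 + 466.4 = 3863.56 L/min

3863.56 L/min


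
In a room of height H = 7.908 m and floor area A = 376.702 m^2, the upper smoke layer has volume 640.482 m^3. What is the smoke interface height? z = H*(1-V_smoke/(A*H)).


V/(A*H) = 0.21500
1 - 0.21500 = 0.78500
z = 7.908 * 0.78500 = 6.2078 m

6.2078 m


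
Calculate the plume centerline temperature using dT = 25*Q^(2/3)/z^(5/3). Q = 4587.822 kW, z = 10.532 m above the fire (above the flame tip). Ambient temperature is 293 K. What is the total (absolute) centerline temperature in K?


Q^(2/3) = 276.10
z^(5/3) = 50.604
dT = 25 * 276.10 / 50.604 = 136.40 K
T = 293 + 136.40 = 429.40 K

429.40 K


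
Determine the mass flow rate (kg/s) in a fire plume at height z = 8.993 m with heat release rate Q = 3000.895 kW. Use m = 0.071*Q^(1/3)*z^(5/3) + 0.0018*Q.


Q^(1/3) = 14.424
z^(5/3) = 38.890
First term = 0.071 * 14.424 * 38.890 = 39.827
Second term = 0.0018 * 3000.895 = 5.4016
m = 45.229 kg/s

45.229 kg/s


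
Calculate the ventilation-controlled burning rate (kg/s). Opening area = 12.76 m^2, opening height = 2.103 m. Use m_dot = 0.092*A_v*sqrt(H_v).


sqrt(H_v) = 1.4502
m_dot = 0.092 * 12.76 * 1.4502 = 1.7024 kg/s

1.7024 kg/s


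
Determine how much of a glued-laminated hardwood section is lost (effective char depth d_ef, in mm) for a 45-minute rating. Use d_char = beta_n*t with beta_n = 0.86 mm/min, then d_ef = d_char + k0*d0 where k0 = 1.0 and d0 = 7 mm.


d_char = 0.86 * 45 = 38.7 mm
d_ef = 38.7 + 1.0*7 = 45.7 mm

45.7 mm


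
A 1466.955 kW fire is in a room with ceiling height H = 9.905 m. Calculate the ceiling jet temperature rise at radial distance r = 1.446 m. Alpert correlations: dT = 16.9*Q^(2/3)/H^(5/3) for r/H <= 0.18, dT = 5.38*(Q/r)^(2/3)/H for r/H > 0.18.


r/H = 1.446 / 9.905 = 0.14599
r/H <= 0.18, so dT = 16.9*Q^(2/3)/H^(5/3)
Q^(2/3) = 129.11
H^(5/3) = 45.683
dT = 16.9 * 129.11 / 45.683 = 47.761 K

47.761 K


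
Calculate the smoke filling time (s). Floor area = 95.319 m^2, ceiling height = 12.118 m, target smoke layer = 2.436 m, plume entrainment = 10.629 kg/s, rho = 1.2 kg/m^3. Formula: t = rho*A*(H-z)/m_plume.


H - z = 9.682 m
t = 1.2 * 95.319 * 9.682 / 10.629 = 104.19 s

104.19 s


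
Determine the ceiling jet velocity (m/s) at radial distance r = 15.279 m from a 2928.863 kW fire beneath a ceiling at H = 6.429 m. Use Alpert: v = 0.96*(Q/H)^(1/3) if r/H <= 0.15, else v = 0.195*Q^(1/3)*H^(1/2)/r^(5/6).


r/H = 15.279 / 6.429 = 2.3766
r/H > 0.15, so v = 0.195*Q^(1/3)*H^(1/2)/r^(5/6)
Q^(1/3) = 14.308
H^(1/2) = 2.5355
r^(5/6) = 9.6994
v = 0.195 * 14.308 * 2.5355 / 9.6994 = 0.72933 m/s

0.72933 m/s


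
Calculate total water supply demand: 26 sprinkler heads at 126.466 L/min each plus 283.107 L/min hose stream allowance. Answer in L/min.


Sprinkler demand = 26 * 126.466 = 3288.116 L/min
Total = 3288.116 + 283.107 = 3571.223 L/min

3571.223 L/min


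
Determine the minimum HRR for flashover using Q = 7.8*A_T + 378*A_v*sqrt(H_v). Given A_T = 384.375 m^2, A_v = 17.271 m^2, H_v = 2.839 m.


7.8*A_T = 2998.125
sqrt(H_v) = 1.6849
378*A_v*sqrt(H_v) = 11000
Q = 2998.125 + 11000 = 13998 kW

13998 kW


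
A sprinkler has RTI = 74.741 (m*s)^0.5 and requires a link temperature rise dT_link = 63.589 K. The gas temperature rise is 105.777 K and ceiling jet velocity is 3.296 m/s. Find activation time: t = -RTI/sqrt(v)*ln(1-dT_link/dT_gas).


dT_link/dT_gas = 0.60116
ln(1 - 0.60116) = -0.91920
t = -74.741 / sqrt(3.296) * -0.91920 = 37.842 s

37.842 s


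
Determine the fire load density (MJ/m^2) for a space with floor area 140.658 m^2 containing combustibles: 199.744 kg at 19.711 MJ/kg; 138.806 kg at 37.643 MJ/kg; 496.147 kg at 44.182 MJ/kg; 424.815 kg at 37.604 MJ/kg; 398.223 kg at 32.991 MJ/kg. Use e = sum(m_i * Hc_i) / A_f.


Total energy = 199.744*19.711 + 138.806*37.643 + 496.147*44.182 + 424.815*37.604 + 398.223*32.991
= 3937.154 + 5225.074 + 21920.77 + 15974.74 + 13137.77
= 60195.51 MJ
e = 60195.51 / 140.658 = 427.96 MJ/m^2

427.96 MJ/m^2


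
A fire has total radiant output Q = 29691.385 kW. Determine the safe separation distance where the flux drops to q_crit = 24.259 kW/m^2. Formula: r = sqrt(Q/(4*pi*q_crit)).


4*pi*q_crit = 304.85
Q/(4*pi*q_crit) = 97.397
r = sqrt(97.397) = 9.8690 m

9.8690 m


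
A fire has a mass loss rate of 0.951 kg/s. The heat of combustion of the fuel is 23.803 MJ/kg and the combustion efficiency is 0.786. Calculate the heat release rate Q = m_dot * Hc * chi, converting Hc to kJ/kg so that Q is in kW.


Hc = 23.803 MJ/kg = 23.803 * 1000 kJ/kg = 23803 kJ/kg
Q = 0.951 kg/s * 23803 kJ/kg * 0.786 = 17792 kW

17792 kW


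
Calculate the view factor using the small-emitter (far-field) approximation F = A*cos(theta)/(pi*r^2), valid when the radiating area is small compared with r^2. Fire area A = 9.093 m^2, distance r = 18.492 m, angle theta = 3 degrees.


cos(3 deg) = 0.99863
pi*r^2 = 1074.3
F = 9.093 * 0.99863 / 1074.3 = 0.0084527

0.0084527


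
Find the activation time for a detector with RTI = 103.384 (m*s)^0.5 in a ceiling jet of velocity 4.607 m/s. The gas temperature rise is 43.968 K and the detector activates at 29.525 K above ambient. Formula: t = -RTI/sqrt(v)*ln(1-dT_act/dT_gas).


dT_act/dT_gas = 0.67151
ln(1 - 0.67151) = -1.1133
t = -103.384 / sqrt(4.607) * -1.1133 = 53.621 s

53.621 s


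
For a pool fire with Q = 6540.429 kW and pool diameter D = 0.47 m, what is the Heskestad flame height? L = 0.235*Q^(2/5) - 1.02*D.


Q^(2/5) = 33.593
0.235 * Q^(2/5) = 7.8942
1.02 * D = 0.47940
L = 7.4148 m

7.4148 m


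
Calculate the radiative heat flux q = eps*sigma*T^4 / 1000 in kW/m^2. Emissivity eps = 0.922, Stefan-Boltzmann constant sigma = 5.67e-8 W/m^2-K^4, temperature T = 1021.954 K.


T^4 = 1.0908e+12
q = 0.922 * 5.67e-8 * 1.0908e+12 / 1000 = 57.022 kW/m^2

57.022 kW/m^2


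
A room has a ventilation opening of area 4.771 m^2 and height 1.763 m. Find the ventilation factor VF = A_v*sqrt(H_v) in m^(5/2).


sqrt(H_v) = 1.3278
VF = 4.771 * 1.3278 = 6.3348 m^(5/2)

6.3348 m^(5/2)


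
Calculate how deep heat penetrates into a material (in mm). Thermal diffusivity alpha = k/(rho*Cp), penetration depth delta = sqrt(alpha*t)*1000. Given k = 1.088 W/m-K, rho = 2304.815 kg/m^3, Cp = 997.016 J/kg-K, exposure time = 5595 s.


alpha = 1.088 / (2304.815 * 997.016) = 4.7347e-07 m^2/s
alpha * t = 0.0026491
delta = sqrt(0.0026491) * 1000 = 51.469 mm

51.469 mm


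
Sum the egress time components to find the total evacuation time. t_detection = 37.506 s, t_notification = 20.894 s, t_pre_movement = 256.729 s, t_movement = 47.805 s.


Total = 37.506 + 20.894 + 256.729 + 47.805 = 362.934 s

362.934 s


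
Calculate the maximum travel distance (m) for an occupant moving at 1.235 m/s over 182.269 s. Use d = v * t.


d = 1.235 * 182.269 = 225.10 m

225.10 m


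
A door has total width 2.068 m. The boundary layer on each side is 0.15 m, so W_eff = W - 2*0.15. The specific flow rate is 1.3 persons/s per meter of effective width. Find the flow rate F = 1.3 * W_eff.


W_eff = 2.068 - 0.30 = 1.768 m
F = 1.3 * 1.768 = 2.2984 persons/s

2.2984 persons/s


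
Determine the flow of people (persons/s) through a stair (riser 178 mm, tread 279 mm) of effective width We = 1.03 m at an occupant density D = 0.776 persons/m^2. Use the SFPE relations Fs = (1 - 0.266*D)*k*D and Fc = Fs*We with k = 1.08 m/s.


1 - 0.266*D = 1 - 0.266*0.776 = 0.79358
Fs = 0.79358 * 1.08 * 0.776 = 0.66509 persons/(s*m)
Fc = 0.66509 * 1.03 = 0.68504 persons/s

0.68504 persons/s


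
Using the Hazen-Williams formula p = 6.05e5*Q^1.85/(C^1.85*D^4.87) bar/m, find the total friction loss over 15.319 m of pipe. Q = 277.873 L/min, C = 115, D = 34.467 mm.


Q^1.85 = 33198
C^1.85 = 6490.7
D^4.87 = 3.0701e+07
p/m = 0.10079 bar/m
p_total = 0.10079 * 15.319 = 1.5440 bar

1.5440 bar


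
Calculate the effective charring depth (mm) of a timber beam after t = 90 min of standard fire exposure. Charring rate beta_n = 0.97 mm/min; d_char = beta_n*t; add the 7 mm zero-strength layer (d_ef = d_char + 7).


d_char = 0.97 * 90 = 87.3 mm
d_ef = 87.3 + 1.0*7 = 94.3 mm

94.3 mm


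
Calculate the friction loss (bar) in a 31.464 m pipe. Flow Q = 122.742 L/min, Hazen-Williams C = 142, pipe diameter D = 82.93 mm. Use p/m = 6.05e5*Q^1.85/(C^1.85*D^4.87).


Q^1.85 = 7322.1
C^1.85 = 9588.1
D^4.87 = 2.2086e+09
p/m = 0.00020919 bar/m
p_total = 0.00020919 * 31.464 = 0.0065818 bar

0.0065818 bar


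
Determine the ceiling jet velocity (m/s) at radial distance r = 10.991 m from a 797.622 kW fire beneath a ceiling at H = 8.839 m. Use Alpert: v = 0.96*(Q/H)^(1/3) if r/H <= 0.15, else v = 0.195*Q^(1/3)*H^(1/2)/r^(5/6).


r/H = 10.991 / 8.839 = 1.2435
r/H > 0.15, so v = 0.195*Q^(1/3)*H^(1/2)/r^(5/6)
Q^(1/3) = 9.2740
H^(1/2) = 2.9730
r^(5/6) = 7.3711
v = 0.195 * 9.2740 * 2.9730 / 7.3711 = 0.72941 m/s

0.72941 m/s


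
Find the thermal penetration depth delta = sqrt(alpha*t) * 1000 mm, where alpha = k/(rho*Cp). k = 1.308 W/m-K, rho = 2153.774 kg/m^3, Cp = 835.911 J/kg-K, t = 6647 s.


alpha = 1.308 / (2153.774 * 835.911) = 7.2652e-07 m^2/s
alpha * t = 0.0048292
delta = sqrt(0.0048292) * 1000 = 69.492 mm

69.492 mm


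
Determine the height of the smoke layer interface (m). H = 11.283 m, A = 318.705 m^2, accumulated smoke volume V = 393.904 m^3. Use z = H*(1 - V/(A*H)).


V/(A*H) = 0.10954
1 - 0.10954 = 0.89046
z = 11.283 * 0.89046 = 10.047 m

10.047 m


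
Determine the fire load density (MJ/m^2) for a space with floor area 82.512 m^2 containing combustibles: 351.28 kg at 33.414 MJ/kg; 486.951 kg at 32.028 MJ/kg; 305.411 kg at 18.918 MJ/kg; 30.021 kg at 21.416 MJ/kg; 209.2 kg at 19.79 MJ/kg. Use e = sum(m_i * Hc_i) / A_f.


Total energy = 351.28*33.414 + 486.951*32.028 + 305.411*18.918 + 30.021*21.416 + 209.2*19.79
= 11737.67 + 15596.07 + 5777.765 + 642.9297 + 4140.068
= 37894.50 MJ
e = 37894.50 / 82.512 = 459.26 MJ/m^2

459.26 MJ/m^2


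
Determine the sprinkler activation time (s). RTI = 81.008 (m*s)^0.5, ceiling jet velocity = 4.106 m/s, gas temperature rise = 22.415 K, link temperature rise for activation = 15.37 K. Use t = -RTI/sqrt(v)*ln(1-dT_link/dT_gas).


dT_link/dT_gas = 0.68570
ln(1 - 0.68570) = -1.1574
t = -81.008 / sqrt(4.106) * -1.1574 = 46.271 s

46.271 s
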